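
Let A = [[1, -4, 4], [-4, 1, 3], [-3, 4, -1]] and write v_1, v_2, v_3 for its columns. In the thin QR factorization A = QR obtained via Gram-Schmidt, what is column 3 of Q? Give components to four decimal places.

v_1 = (1, -4, -3); ‖v_1‖ = 5.0990, so e_1 = (0.1961, -0.7845, -0.5883).
e_1·v_2 = 0.1961·(-4) + (-0.7845)·1 + (-0.5883)·4 = -3.9223.
u_2 = v_2 + 3.9223·e_1 = (-3.2308, -2.0769, 1.6923).
‖u_2‖ = 4.1971, so e_2 = (-0.7698, -0.4949, 0.4032).
e_1·v_3 = 0.1961·4 + (-0.7845)·3 + (-0.5883)·(-1) = -0.9806; e_2·v_3 = (-0.7698)·4 + (-0.4949)·3 + 0.4032·(-1) = -4.9668.
u_3 = v_3 + 0.9806·e_1 + 4.9668·e_2 = (0.3690, -0.2271, 0.4258).
‖u_3‖ = 0.6075, so e_3 = (0.6075, -0.3738, 0.7009).

e_3 = (0.6075, -0.3738, 0.7009)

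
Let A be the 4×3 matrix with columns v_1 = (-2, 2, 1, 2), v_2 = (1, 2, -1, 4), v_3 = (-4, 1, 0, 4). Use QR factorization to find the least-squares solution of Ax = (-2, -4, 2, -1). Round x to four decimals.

v_1 = (-2, 2, 1, 2); ‖v_1‖ = 3.6056, so q_1 = (-0.5547, 0.5547, 0.2774, 0.5547).
q_1·v_2 = (-0.5547)·1 + 0.5547·2 + 0.2774·(-1) + 0.5547·4 = 2.4962.
u_2 = v_2 − 2.4962·q_1 = (2.3846, 0.6154, -1.6923, 2.6154).
‖u_2‖ = 3.9710, so q_2 = (0.6005, 0.1550, -0.4262, 0.6586).
q_1·v_3 = (-0.5547)·(-4) + 0.5547·1 + 0.2774·0 + 0.5547·4 = 4.9923; q_2·v_3 = 0.6005·(-4) + 0.1550·1 + (-0.4262)·0 + 0.6586·4 = 0.3874.
u_3 = v_3 − 4.9923·q_1 − 0.3874·q_2 = (-1.4634, -1.8293, -1.2195, 0.9756).
‖u_3‖ = 2.8155, so q_3 = (-0.5198, -0.6497, -0.4331, 0.3465).
Qᵀb = (-1.1094, -3.3318, 2.4256).
Back-substitute: x_3 = 2.4256/2.8155 = 0.8615.
x_2 = (-3.3318 − 0.3874·0.8615)/3.9710 = -0.9231.
x_1 = (-1.1094 − 2.4962·(-0.9231) − 4.9923·0.8615)/3.6056 = -0.8615.

x = (-0.8615, -0.9231, 0.8615)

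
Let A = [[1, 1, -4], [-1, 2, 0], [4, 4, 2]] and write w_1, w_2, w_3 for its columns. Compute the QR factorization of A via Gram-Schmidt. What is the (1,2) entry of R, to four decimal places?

r_{12} = 3.5355

w_1 = (1, -1, 4); ‖w_1‖ = 4.2426, so e_1 = (0.2357, -0.2357, 0.9428).
r_{12} = e_1·w_2 = 3.5355.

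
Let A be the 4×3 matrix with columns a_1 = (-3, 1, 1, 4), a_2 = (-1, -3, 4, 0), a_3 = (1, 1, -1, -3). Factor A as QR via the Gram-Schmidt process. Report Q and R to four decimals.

Q = [[-0.5774, -0.1102, -0.5170], [0.1925, -0.6246, 0.5474], [0.1925, 0.7642, 0.2813], [0.7698, -0.1176, -0.5949]], R = [[5.1962, 0.7698, -2.8868], [0.0000, 5.0406, -1.1463], [0.0000, 0.0000, 1.5339]]

a_1 = (-3, 1, 1, 4); ‖a_1‖ = 5.1962, so q_1 = (-0.5774, 0.1925, 0.1925, 0.7698).
q_1·a_2 = (-0.5774)·(-1) + 0.1925·(-3) + 0.1925·4 + 0.7698·0 = 0.7698.
u_2 = a_2 − 0.7698·q_1 = (-0.5556, -3.1481, 3.8519, -0.5926).
‖u_2‖ = 5.0406, so q_2 = (-0.1102, -0.6246, 0.7642, -0.1176).
q_1·a_3 = (-0.5774)·1 + 0.1925·1 + 0.1925·(-1) + 0.7698·(-3) = -2.8868; q_2·a_3 = (-0.1102)·1 + (-0.6246)·1 + 0.7642·(-1) + (-0.1176)·(-3) = -1.1463.
u_3 = a_3 + 2.8868·q_1 + 1.1463·q_2 = (-0.7930, 0.8397, 0.4315, -0.9125).
‖u_3‖ = 1.5339, so q_3 = (-0.5170, 0.5474, 0.2813, -0.5949).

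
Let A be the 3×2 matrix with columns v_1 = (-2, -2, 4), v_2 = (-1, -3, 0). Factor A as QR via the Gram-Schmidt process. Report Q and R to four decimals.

v_1 = (-2, -2, 4); ‖v_1‖ = 4.8990, so e_1 = (-0.4082, -0.4082, 0.8165).
e_1·v_2 = (-0.4082)·(-1) + (-0.4082)·(-3) + 0.8165·0 = 1.6330.
u_2 = v_2 − 1.6330·e_1 = (-0.3333, -2.3333, -1.3333).
‖u_2‖ = 2.7080, so e_2 = (-0.1231, -0.8616, -0.4924).

Q = [[-0.4082, -0.1231], [-0.4082, -0.8616], [0.8165, -0.4924]], R = [[4.8990, 1.6330], [0.0000, 2.7080]]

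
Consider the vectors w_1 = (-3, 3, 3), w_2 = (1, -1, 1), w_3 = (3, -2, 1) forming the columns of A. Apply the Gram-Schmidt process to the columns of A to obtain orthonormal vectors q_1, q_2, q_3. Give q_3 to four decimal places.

q_3 = (0.7071, 0.7071, 0.0000)

w_1 = (-3, 3, 3); ‖w_1‖ = 5.1962, so q_1 = (-0.5774, 0.5774, 0.5774).
q_1·w_2 = (-0.5774)·1 + 0.5774·(-1) + 0.5774·1 = -0.5774.
u_2 = w_2 + 0.5774·q_1 = (0.6667, -0.6667, 1.3333).
‖u_2‖ = 1.6330, so q_2 = (0.4082, -0.4082, 0.8165).
q_1·w_3 = (-0.5774)·3 + 0.5774·(-2) + 0.5774·1 = -2.3094; q_2·w_3 = 0.4082·3 + (-0.4082)·(-2) + 0.8165·1 = 2.8577.
u_3 = w_3 + 2.3094·q_1 − 2.8577·q_2 = (0.5000, 0.5000, 0.0000).
‖u_3‖ = 0.7071, so q_3 = (0.7071, 0.7071, 0.0000).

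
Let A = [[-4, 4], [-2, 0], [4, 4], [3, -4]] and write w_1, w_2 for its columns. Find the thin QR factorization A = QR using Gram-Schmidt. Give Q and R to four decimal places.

Q = [[-0.5963, 0.4383], [-0.2981, -0.0797], [0.5963, 0.7570], [0.4472, -0.4781]], R = [[6.7082, -1.7889], [0.0000, 6.6933]]

w_1 = (-4, -2, 4, 3); ‖w_1‖ = 6.7082, so e_1 = (-0.5963, -0.2981, 0.5963, 0.4472).
e_1·w_2 = (-0.5963)·4 + (-0.2981)·0 + 0.5963·4 + 0.4472·(-4) = -1.7889.
u_2 = w_2 + 1.7889·e_1 = (2.9333, -0.5333, 5.0667, -3.2000).
‖u_2‖ = 6.6933, so e_2 = (0.4383, -0.0797, 0.7570, -0.4781).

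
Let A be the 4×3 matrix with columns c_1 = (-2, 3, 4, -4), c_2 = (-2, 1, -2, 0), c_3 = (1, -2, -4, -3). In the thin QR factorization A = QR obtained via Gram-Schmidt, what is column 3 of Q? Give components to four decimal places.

e_1 = c_1/‖c_1‖ = (-2, 3, 4, -4)/6.7082 = (-0.2981, 0.4472, 0.5963, -0.5963).
r_{12} = e_1·c_2 = -0.1491.
u_2 = c_2 + 0.1491·e_1 = (-2.0444, 1.0667, -1.9111, -0.0889).
‖u_2‖ = 2.9963, so e_2 = (-0.6823, 0.3560, -0.6378, -0.0297).
r_{13} = e_1·c_3 = -1.7889; r_{23} = e_2·c_3 = 1.2460.
u_3 = c_3 + 1.7889·e_1 − 1.2460·e_2 = (1.3168, -1.6436, -2.1386, -4.0297).
‖u_3‖ = 5.0247, so e_3 = (0.2621, -0.3271, -0.4256, -0.8020).

e_3 = (0.2621, -0.3271, -0.4256, -0.8020)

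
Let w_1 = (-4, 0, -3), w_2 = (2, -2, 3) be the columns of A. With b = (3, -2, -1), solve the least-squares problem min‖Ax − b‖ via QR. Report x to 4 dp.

x = (-0.2500, 0.1618)

e_1 = w_1/‖w_1‖ = (-4, 0, -3)/5.0000 = (-0.8000, 0.0000, -0.6000).
r_{12} = e_1·w_2 = -3.4000.
u_2 = w_2 + 3.4000·e_1 = (-0.7200, -2.0000, 0.9600).
‖u_2‖ = 2.3324, so e_2 = (-0.3087, -0.8575, 0.4116).
Qᵀb = (-1.8000, 0.3773).
Back-substitute: x_2 = 0.3773/2.3324 = 0.1618.
x_1 = (-1.8000 + 3.4000·0.1618)/5.0000 = -0.2500.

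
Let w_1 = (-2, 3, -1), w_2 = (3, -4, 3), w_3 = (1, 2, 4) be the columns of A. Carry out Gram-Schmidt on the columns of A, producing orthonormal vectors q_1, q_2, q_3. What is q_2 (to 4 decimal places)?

q_2 = (0.0000, 0.3162, 0.9487)

w_1 = (-2, 3, -1); ‖w_1‖ = 3.7417, so q_1 = (-0.5345, 0.8018, -0.2673).
q_1·w_2 = (-0.5345)·3 + 0.8018·(-4) + (-0.2673)·3 = -5.6125.
u_2 = w_2 + 5.6125·q_1 = (0.0000, 0.5000, 1.5000).
‖u_2‖ = 1.5811, so q_2 = (0.0000, 0.3162, 0.9487).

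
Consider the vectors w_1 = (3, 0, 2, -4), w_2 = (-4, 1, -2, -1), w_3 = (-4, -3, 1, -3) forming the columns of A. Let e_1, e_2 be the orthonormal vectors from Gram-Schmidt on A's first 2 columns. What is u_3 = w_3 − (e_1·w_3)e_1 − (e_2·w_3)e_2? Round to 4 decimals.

u_3 = (-1.8057, -3.8704, 1.8826, -0.4130)

e_1 = w_1/‖w_1‖ = (3, 0, 2, -4)/5.3852 = (0.5571, 0.0000, 0.3714, -0.7428).
r_{12} = e_1·w_2 = -2.2283.
u_2 = w_2 + 2.2283·e_1 = (-2.7586, 1.0000, -1.1724, -2.6552).
‖u_2‖ = 4.1273, so e_2 = (-0.6684, 0.2423, -0.2841, -0.6433).
r_{13} = e_1·w_3 = 0.3714; r_{23} = e_2·w_3 = 3.5926.
u_3 = w_3 − 0.3714·e_1 − 3.5926·e_2 = (-1.8057, -3.8704, 1.8826, -0.4130).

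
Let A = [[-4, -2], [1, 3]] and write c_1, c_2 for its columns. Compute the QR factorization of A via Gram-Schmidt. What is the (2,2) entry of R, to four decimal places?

r_{22} = 2.4254

q_1 = c_1/‖c_1‖ = (-4, 1)/4.1231 = (-0.9701, 0.2425).
r_{12} = q_1·c_2 = 2.6679.
u_2 = c_2 − 2.6679·q_1 = (0.5882, 2.3529).
r_{22} = ‖u_2‖ = 2.4254.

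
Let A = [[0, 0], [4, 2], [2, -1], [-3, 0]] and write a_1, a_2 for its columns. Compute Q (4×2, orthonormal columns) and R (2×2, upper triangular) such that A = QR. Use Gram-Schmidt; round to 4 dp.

Q = [[0.0000, 0.0000], [0.7428, 0.6047], [0.3714, -0.7292], [-0.5571, 0.3202]], R = [[5.3852, 1.1142], [0.0000, 1.9387]]

a_1 = (0, 4, 2, -3); ‖a_1‖ = 5.3852, so e_1 = (0.0000, 0.7428, 0.3714, -0.5571).
e_1·a_2 = 0.0000·0 + 0.7428·2 + 0.3714·(-1) + (-0.5571)·0 = 1.1142.
u_2 = a_2 − 1.1142·e_1 = (0.0000, 1.1724, -1.4138, 0.6207).
‖u_2‖ = 1.9387, so e_2 = (0.0000, 0.6047, -0.7292, 0.3202).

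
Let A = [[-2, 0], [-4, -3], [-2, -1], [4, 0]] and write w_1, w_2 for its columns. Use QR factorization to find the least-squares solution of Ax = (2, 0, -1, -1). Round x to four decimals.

x = (-0.3627, 0.6078)

e_1 = w_1/‖w_1‖ = (-2, -4, -2, 4)/6.3246 = (-0.3162, -0.6325, -0.3162, 0.6325).
r_{12} = e_1·w_2 = 2.2136.
u_2 = w_2 − 2.2136·e_1 = (0.7000, -1.6000, -0.3000, -1.4000).
‖u_2‖ = 2.2583, so e_2 = (0.3100, -0.7085, -0.1328, -0.6199).
Qᵀb = (-0.9487, 1.3727).
Back-substitute: x_2 = 1.3727/2.2583 = 0.6078.
x_1 = (-0.9487 − 2.2136·0.6078)/6.3246 = -0.3627.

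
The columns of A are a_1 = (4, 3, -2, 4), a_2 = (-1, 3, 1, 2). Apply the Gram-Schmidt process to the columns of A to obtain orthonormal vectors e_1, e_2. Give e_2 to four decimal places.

a_1 = (4, 3, -2, 4); ‖a_1‖ = 6.7082, so e_1 = (0.5963, 0.4472, -0.2981, 0.5963).
e_1·a_2 = 0.5963·(-1) + 0.4472·3 + (-0.2981)·1 + 0.5963·2 = 1.6398.
u_2 = a_2 − 1.6398·e_1 = (-1.9778, 2.2667, 1.4889, 1.0222).
‖u_2‖ = 3.5087, so e_2 = (-0.5637, 0.6460, 0.4243, 0.2913).

e_2 = (-0.5637, 0.6460, 0.4243, 0.2913)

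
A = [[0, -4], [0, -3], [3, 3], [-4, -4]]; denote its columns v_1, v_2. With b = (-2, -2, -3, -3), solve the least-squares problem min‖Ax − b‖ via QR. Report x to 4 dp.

v_1 = (0, 0, 3, -4); ‖v_1‖ = 5.0000, so e_1 = (0.0000, 0.0000, 0.6000, -0.8000).
e_1·v_2 = 0.0000·(-4) + 0.0000·(-3) + 0.6000·3 + (-0.8000)·(-4) = 5.0000.
u_2 = v_2 − 5.0000·e_1 = (-4.0000, -3.0000, 0.0000, 0.0000).
‖u_2‖ = 5.0000, so e_2 = (-0.8000, -0.6000, 0.0000, 0.0000).
Qᵀb = (0.6000, 2.8000).
Back-substitute: x_2 = 2.8000/5.0000 = 0.5600.
x_1 = (0.6000 − 5.0000·0.5600)/5.0000 = -0.4400.

x = (-0.4400, 0.5600)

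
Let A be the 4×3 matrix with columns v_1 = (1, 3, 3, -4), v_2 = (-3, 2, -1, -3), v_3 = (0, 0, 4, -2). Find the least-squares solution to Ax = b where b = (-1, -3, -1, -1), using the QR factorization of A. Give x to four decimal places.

v_1 = (1, 3, 3, -4); ‖v_1‖ = 5.9161, so q_1 = (0.1690, 0.5071, 0.5071, -0.6761).
q_1·v_2 = 0.1690·(-3) + 0.5071·2 + 0.5071·(-1) + (-0.6761)·(-3) = 2.0284.
u_2 = v_2 − 2.0284·q_1 = (-3.3429, 0.9714, -2.0286, -1.6286).
‖u_2‖ = 4.3458, so q_2 = (-0.7692, 0.2235, -0.4668, -0.3747).
q_1·v_3 = 0.1690·0 + 0.5071·0 + 0.5071·4 + (-0.6761)·(-2) = 3.3806; q_2·v_3 = (-0.7692)·0 + 0.2235·0 + (-0.4668)·4 + (-0.3747)·(-2) = -1.1177.
u_3 = v_3 − 3.3806·q_1 + 1.1177·q_2 = (-1.4312, -1.4644, 1.7640, -0.1331).
‖u_3‖ = 2.7060, so q_3 = (-0.5289, -0.5412, 0.6519, -0.0492).
Qᵀb = (-1.5213, 0.9402, 1.5498).
Back-substitute: x_3 = 1.5498/2.7060 = 0.5727.
x_2 = (0.9402 + 1.1177·0.5727)/4.3458 = 0.3636.
x_1 = (-1.5213 − 2.0284·0.3636 − 3.3806·0.5727)/5.9161 = -0.7091.

x = (-0.7091, 0.3636, 0.5727)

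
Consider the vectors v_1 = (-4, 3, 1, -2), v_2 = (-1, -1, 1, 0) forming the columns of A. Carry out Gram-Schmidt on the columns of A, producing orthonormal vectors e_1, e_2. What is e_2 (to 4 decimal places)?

e_1 = v_1/‖v_1‖ = (-4, 3, 1, -2)/5.4772 = (-0.7303, 0.5477, 0.1826, -0.3651).
r_{12} = e_1·v_2 = 0.3651.
u_2 = v_2 − 0.3651·e_1 = (-0.7333, -1.2000, 0.9333, 0.1333).
‖u_2‖ = 1.6931, so e_2 = (-0.4331, -0.7087, 0.5512, 0.0787).

e_2 = (-0.4331, -0.7087, 0.5512, 0.0787)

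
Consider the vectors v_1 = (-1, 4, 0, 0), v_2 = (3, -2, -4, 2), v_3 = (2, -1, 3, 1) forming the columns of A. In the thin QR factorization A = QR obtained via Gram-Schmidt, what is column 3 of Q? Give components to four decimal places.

q_3 = (0.6421, 0.1605, 0.6154, 0.4281)

q_1 = v_1/‖v_1‖ = (-1, 4, 0, 0)/4.1231 = (-0.2425, 0.9701, 0.0000, 0.0000).
r_{12} = q_1·v_2 = -2.6679.
u_2 = v_2 + 2.6679·q_1 = (2.3529, 0.5882, -4.0000, 2.0000).
‖u_2‖ = 5.0875, so q_2 = (0.4625, 0.1156, -0.7862, 0.3931).
r_{13} = q_1·v_3 = -1.4552; r_{23} = q_2·v_3 = -1.1562.
u_3 = v_3 + 1.4552·q_1 + 1.1562·q_2 = (2.1818, 0.5455, 2.0909, 1.4545).
‖u_3‖ = 3.3979, so q_3 = (0.6421, 0.1605, 0.6154, 0.4281).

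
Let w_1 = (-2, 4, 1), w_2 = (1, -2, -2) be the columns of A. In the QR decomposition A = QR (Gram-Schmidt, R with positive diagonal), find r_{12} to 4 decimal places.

w_1 = (-2, 4, 1); ‖w_1‖ = 4.5826, so q_1 = (-0.4364, 0.8729, 0.2182).
r_{12} = q_1·w_2 = -2.6186.

r_{12} = -2.6186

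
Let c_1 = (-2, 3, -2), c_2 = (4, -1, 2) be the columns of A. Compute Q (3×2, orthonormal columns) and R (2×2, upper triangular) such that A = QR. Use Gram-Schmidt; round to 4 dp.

c_1 = (-2, 3, -2); ‖c_1‖ = 4.1231, so e_1 = (-0.4851, 0.7276, -0.4851).
e_1·c_2 = (-0.4851)·4 + 0.7276·(-1) + (-0.4851)·2 = -3.6380.
u_2 = c_2 + 3.6380·e_1 = (2.2353, 1.6471, 0.2353).
‖u_2‖ = 2.7865, so e_2 = (0.8022, 0.5911, 0.0844).

Q = [[-0.4851, 0.8022], [0.7276, 0.5911], [-0.4851, 0.0844]], R = [[4.1231, -3.6380], [0.0000, 2.7865]]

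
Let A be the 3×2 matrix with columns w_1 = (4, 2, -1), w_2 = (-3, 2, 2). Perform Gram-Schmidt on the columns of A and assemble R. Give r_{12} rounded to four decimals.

w_1 = (4, 2, -1); ‖w_1‖ = 4.5826, so e_1 = (0.8729, 0.4364, -0.2182).
r_{12} = e_1·w_2 = -2.1822.

r_{12} = -2.1822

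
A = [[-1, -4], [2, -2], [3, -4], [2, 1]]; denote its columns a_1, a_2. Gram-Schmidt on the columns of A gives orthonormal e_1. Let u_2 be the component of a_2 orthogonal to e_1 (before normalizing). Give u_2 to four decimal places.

u_2 = (-4.5556, -0.8889, -2.3333, 2.1111)

a_1 = (-1, 2, 3, 2); ‖a_1‖ = 4.2426, so e_1 = (-0.2357, 0.4714, 0.7071, 0.4714).
e_1·a_2 = (-0.2357)·(-4) + 0.4714·(-2) + 0.7071·(-4) + 0.4714·1 = -2.3570.
u_2 = a_2 + 2.3570·e_1 = (-4.5556, -0.8889, -2.3333, 2.1111).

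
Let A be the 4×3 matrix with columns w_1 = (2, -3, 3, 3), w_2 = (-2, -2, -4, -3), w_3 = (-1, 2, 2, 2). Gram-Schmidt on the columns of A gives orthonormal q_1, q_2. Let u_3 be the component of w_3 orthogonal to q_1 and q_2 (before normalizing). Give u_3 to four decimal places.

u_3 = (-1.7492, -0.0483, 0.2417, 0.8761)

q_1 = w_1/‖w_1‖ = (2, -3, 3, 3)/5.5678 = (0.3592, -0.5388, 0.5388, 0.5388).
r_{12} = q_1·w_2 = -3.4125.
u_2 = w_2 + 3.4125·q_1 = (-0.7742, -3.8387, -2.1613, -1.1613).
‖u_2‖ = 4.6211, so q_2 = (-0.1675, -0.8307, -0.4677, -0.2513).
r_{13} = q_1·w_3 = 0.7184; r_{23} = q_2·w_3 = -2.9318.
u_3 = w_3 − 0.7184·q_1 + 2.9318·q_2 = (-1.7492, -0.0483, 0.2417, 0.8761).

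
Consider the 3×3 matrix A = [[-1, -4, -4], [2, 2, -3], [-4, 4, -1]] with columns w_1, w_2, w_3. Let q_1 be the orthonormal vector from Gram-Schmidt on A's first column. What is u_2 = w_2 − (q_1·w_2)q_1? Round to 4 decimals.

w_1 = (-1, 2, -4); ‖w_1‖ = 4.5826, so q_1 = (-0.2182, 0.4364, -0.8729).
q_1·w_2 = (-0.2182)·(-4) + 0.4364·2 + (-0.8729)·4 = -1.7457.
u_2 = w_2 + 1.7457·q_1 = (-4.3810, 2.7619, 2.4762).

u_2 = (-4.3810, 2.7619, 2.4762)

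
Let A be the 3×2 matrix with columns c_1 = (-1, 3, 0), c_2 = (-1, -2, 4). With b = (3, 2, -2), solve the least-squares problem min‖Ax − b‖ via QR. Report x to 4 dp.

x = (-0.0649, -0.7297)

e_1 = c_1/‖c_1‖ = (-1, 3, 0)/3.1623 = (-0.3162, 0.9487, 0.0000).
r_{12} = e_1·c_2 = -1.5811.
u_2 = c_2 + 1.5811·e_1 = (-1.5000, -0.5000, 4.0000).
‖u_2‖ = 4.3012, so e_2 = (-0.3487, -0.1162, 0.9300).
Qᵀb = (0.9487, -3.1387).
Back-substitute: x_2 = -3.1387/4.3012 = -0.7297.
x_1 = (0.9487 + 1.5811·(-0.7297))/3.1623 = -0.0649.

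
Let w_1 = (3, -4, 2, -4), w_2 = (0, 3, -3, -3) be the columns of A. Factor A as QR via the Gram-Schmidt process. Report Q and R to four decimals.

q_1 = w_1/‖w_1‖ = (3, -4, 2, -4)/6.7082 = (0.4472, -0.5963, 0.2981, -0.5963).
r_{12} = q_1·w_2 = -0.8944.
u_2 = w_2 + 0.8944·q_1 = (0.4000, 2.4667, -2.7333, -3.5333).
‖u_2‖ = 5.1186, so q_2 = (0.0781, 0.4819, -0.5340, -0.6903).

Q = [[0.4472, 0.0781], [-0.5963, 0.4819], [0.2981, -0.5340], [-0.5963, -0.6903]], R = [[6.7082, -0.8944], [0.0000, 5.1186]]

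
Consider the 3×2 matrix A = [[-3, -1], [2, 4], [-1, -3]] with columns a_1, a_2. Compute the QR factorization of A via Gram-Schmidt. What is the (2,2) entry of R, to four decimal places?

a_1 = (-3, 2, -1); ‖a_1‖ = 3.7417, so e_1 = (-0.8018, 0.5345, -0.2673).
e_1·a_2 = (-0.8018)·(-1) + 0.5345·4 + (-0.2673)·(-3) = 3.7417.
u_2 = a_2 − 3.7417·e_1 = (2.0000, 2.0000, -2.0000).
r_{22} = ‖u_2‖ = 3.4641.

r_{22} = 3.4641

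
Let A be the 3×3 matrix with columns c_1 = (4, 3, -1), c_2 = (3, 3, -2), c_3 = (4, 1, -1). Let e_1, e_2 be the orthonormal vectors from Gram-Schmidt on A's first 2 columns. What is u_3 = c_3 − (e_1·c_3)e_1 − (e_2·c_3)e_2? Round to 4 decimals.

e_1 = c_1/‖c_1‖ = (4, 3, -1)/5.0990 = (0.7845, 0.5883, -0.1961).
r_{12} = e_1·c_2 = 4.5107.
u_2 = c_2 − 4.5107·e_1 = (-0.5385, 0.3462, -1.1154).
‖u_2‖ = 1.2860, so e_2 = (-0.4187, 0.2692, -0.8673).
r_{13} = e_1·c_3 = 3.9223; r_{23} = e_2·c_3 = -0.5383.
u_3 = c_3 − 3.9223·e_1 + 0.5383·e_2 = (0.6977, -1.1628, -0.6977).

u_3 = (0.6977, -1.1628, -0.6977)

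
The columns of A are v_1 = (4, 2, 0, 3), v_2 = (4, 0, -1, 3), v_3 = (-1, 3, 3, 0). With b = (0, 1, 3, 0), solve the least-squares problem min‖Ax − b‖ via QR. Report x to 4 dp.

v_1 = (4, 2, 0, 3); ‖v_1‖ = 5.3852, so e_1 = (0.7428, 0.3714, 0.0000, 0.5571).
e_1·v_2 = 0.7428·4 + 0.3714·0 + 0.0000·(-1) + 0.5571·3 = 4.6424.
u_2 = v_2 − 4.6424·e_1 = (0.5517, -1.7241, -1.0000, 0.4138).
‖u_2‖ = 2.1091, so e_2 = (0.2616, -0.8175, -0.4741, 0.1962).
e_1·v_3 = 0.7428·(-1) + 0.3714·3 + 0.0000·3 + 0.5571·0 = 0.3714; e_2·v_3 = 0.2616·(-1) + (-0.8175)·3 + (-0.4741)·3 + 0.1962·0 = -4.1364.
u_3 = v_3 − 0.3714·e_1 + 4.1364·e_2 = (-0.1938, -0.5194, 1.0388, 0.6047).
‖u_3‖ = 1.3236, so e_3 = (-0.1464, -0.3924, 0.7848, 0.4568).
Qᵀb = (0.3714, -2.2399, 1.9620).
Back-substitute: x_3 = 1.9620/1.3236 = 1.4823.
x_2 = (-2.2399 + 4.1364·1.4823)/2.1091 = 1.8451.
x_1 = (0.3714 − 4.6424·1.8451 − 0.3714·1.4823)/5.3852 = -1.6239.

x = (-1.6239, 1.8451, 1.4823)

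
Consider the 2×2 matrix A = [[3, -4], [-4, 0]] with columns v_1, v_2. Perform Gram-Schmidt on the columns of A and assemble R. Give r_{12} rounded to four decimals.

v_1 = (3, -4); ‖v_1‖ = 5.0000, so q_1 = (0.6000, -0.8000).
r_{12} = q_1·v_2 = -2.4000.

r_{12} = -2.4000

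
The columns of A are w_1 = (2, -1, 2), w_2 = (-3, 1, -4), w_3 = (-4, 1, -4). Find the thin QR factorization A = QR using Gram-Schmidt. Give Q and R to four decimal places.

e_1 = w_1/‖w_1‖ = (2, -1, 2)/3.0000 = (0.6667, -0.3333, 0.6667).
r_{12} = e_1·w_2 = -5.0000.
u_2 = w_2 + 5.0000·e_1 = (0.3333, -0.6667, -0.6667).
‖u_2‖ = 1.0000, so e_2 = (0.3333, -0.6667, -0.6667).
r_{13} = e_1·w_3 = -5.6667; r_{23} = e_2·w_3 = 0.6667.
u_3 = w_3 + 5.6667·e_1 − 0.6667·e_2 = (-0.4444, -0.4444, 0.2222).
‖u_3‖ = 0.6667, so e_3 = (-0.6667, -0.6667, 0.3333).

Q = [[0.6667, 0.3333, -0.6667], [-0.3333, -0.6667, -0.6667], [0.6667, -0.6667, 0.3333]], R = [[3.0000, -5.0000, -5.6667], [0.0000, 1.0000, 0.6667], [0.0000, 0.0000, 0.6667]]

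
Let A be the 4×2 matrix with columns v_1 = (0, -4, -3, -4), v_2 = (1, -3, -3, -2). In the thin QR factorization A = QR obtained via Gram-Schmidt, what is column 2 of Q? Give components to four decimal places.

v_1 = (0, -4, -3, -4); ‖v_1‖ = 6.4031, so q_1 = (0.0000, -0.6247, -0.4685, -0.6247).
q_1·v_2 = 0.0000·1 + (-0.6247)·(-3) + (-0.4685)·(-3) + (-0.6247)·(-2) = 4.5290.
u_2 = v_2 − 4.5290·q_1 = (1.0000, -0.1707, -0.8780, 0.8293).
‖u_2‖ = 1.5773, so q_2 = (0.6340, -0.1082, -0.5567, 0.5258).

q_2 = (0.6340, -0.1082, -0.5567, 0.5258)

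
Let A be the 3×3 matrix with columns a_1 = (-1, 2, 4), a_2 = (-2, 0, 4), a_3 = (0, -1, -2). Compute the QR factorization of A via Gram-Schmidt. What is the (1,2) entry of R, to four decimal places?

r_{12} = 3.9279

q_1 = a_1/‖a_1‖ = (-1, 2, 4)/4.5826 = (-0.2182, 0.4364, 0.8729).
r_{12} = q_1·a_2 = 3.9279.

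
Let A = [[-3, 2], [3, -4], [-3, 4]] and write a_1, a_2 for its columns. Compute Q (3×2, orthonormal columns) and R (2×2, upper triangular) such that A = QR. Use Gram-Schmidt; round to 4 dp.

a_1 = (-3, 3, -3); ‖a_1‖ = 5.1962, so q_1 = (-0.5774, 0.5774, -0.5774).
q_1·a_2 = (-0.5774)·2 + 0.5774·(-4) + (-0.5774)·4 = -5.7735.
u_2 = a_2 + 5.7735·q_1 = (-1.3333, -0.6667, 0.6667).
‖u_2‖ = 1.6330, so q_2 = (-0.8165, -0.4082, 0.4082).

Q = [[-0.5774, -0.8165], [0.5774, -0.4082], [-0.5774, 0.4082]], R = [[5.1962, -5.7735], [0.0000, 1.6330]]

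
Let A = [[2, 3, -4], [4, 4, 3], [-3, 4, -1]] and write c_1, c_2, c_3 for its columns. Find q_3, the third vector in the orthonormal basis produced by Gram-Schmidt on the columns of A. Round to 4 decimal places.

q_1 = c_1/‖c_1‖ = (2, 4, -3)/5.3852 = (0.3714, 0.7428, -0.5571).
r_{12} = q_1·c_2 = 1.8570.
u_2 = c_2 − 1.8570·q_1 = (2.3103, 2.6207, 5.0345).
‖u_2‖ = 6.1279, so q_2 = (0.3770, 0.4277, 0.8216).
r_{13} = q_1·c_3 = 1.2999; r_{23} = q_2·c_3 = -1.0466.
u_3 = c_3 − 1.2999·q_1 + 1.0466·q_2 = (-4.0882, 2.4821, 0.5840).
‖u_3‖ = 4.8182, so q_3 = (-0.8485, 0.5152, 0.1212).

q_3 = (-0.8485, 0.5152, 0.1212)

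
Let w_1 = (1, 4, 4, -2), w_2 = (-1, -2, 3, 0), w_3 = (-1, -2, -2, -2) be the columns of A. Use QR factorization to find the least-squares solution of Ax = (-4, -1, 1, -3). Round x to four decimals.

x = (0.4469, 0.6375, 1.2651)

w_1 = (1, 4, 4, -2); ‖w_1‖ = 6.0828, so e_1 = (0.1644, 0.6576, 0.6576, -0.3288).
e_1·w_2 = 0.1644·(-1) + 0.6576·(-2) + 0.6576·3 + (-0.3288)·0 = 0.4932.
u_2 = w_2 − 0.4932·e_1 = (-1.0811, -2.3243, 2.6757, 0.1622).
‖u_2‖ = 3.7090, so e_2 = (-0.2915, -0.6267, 0.7214, 0.0437).
e_1·w_3 = 0.1644·(-1) + 0.6576·(-2) + 0.6576·(-2) + (-0.3288)·(-2) = -2.1372; e_2·w_3 = (-0.2915)·(-1) + (-0.6267)·(-2) + 0.7214·(-2) + 0.0437·(-2) = 0.0146.
u_3 = w_3 + 2.1372·e_1 − 0.0146·e_2 = (-0.6444, -0.5855, -0.6051, -2.7033).
‖u_3‖ = 2.9038, so e_3 = (-0.2219, -0.2016, -0.2084, -0.9310).
Qᵀb = (0.3288, 2.3828, 3.6738).
Back-substitute: x_3 = 3.6738/2.9038 = 1.2651.
x_2 = (2.3828 − 0.0146·1.2651)/3.7090 = 0.6375.
x_1 = (0.3288 − 0.4932·0.6375 + 2.1372·1.2651)/6.0828 = 0.4469.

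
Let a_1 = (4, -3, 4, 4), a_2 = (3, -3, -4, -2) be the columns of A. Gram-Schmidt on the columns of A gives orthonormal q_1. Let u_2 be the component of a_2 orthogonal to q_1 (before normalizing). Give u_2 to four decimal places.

a_1 = (4, -3, 4, 4); ‖a_1‖ = 7.5498, so q_1 = (0.5298, -0.3974, 0.5298, 0.5298).
q_1·a_2 = 0.5298·3 + (-0.3974)·(-3) + 0.5298·(-4) + 0.5298·(-2) = -0.3974.
u_2 = a_2 + 0.3974·q_1 = (3.2105, -3.1579, -3.7895, -1.7895).

u_2 = (3.2105, -3.1579, -3.7895, -1.7895)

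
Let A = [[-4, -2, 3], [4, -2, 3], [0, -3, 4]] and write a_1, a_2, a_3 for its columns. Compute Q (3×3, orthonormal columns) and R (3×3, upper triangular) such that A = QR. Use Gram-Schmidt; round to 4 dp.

Q = [[-0.7071, -0.4851, 0.5145], [0.7071, -0.4851, 0.5145], [0.0000, -0.7276, -0.6860]], R = [[5.6569, 0.0000, 0.0000], [0.0000, 4.1231, -5.8209], [0.0000, 0.0000, 0.3430]]

a_1 = (-4, 4, 0); ‖a_1‖ = 5.6569, so e_1 = (-0.7071, 0.7071, 0.0000).
e_1·a_2 = (-0.7071)·(-2) + 0.7071·(-2) + 0.0000·(-3) = 0.0000.
u_2 = a_2 + 0.0000·e_1 = (-2.0000, -2.0000, -3.0000).
‖u_2‖ = 4.1231, so e_2 = (-0.4851, -0.4851, -0.7276).
e_1·a_3 = (-0.7071)·3 + 0.7071·3 + 0.0000·4 = 0.0000; e_2·a_3 = (-0.4851)·3 + (-0.4851)·3 + (-0.7276)·4 = -5.8209.
u_3 = a_3 + 0.0000·e_1 + 5.8209·e_2 = (0.1765, 0.1765, -0.2353).
‖u_3‖ = 0.3430, so e_3 = (0.5145, 0.5145, -0.6860).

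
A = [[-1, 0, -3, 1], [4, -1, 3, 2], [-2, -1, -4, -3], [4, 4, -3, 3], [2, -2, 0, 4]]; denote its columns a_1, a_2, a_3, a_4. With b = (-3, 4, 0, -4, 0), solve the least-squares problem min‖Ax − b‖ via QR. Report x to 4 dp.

x = (0.8770, -0.8902, 0.4374, -0.8747)

q_1 = a_1/‖a_1‖ = (-1, 4, -2, 4, 2)/6.4031 = (-0.1562, 0.6247, -0.3123, 0.6247, 0.3123).
r_{12} = q_1·a_2 = 1.5617.
u_2 = a_2 − 1.5617·q_1 = (0.2439, -1.9756, -0.5122, 3.0244, -2.4878).
‖u_2‖ = 4.4228, so q_2 = (0.0551, -0.4467, -0.1158, 0.6838, -0.5625).
r_{13} = q_1·a_3 = 1.7179; r_{23} = q_2·a_3 = -3.0937.
u_3 = a_3 − 1.7179·q_1 + 3.0937·q_2 = (-2.5611, 0.5449, -3.8217, -1.9576, -2.2768).
‖u_3‖ = 5.5206, so q_3 = (-0.4639, 0.0987, -0.6923, -0.3546, -0.4124).
r_{14} = q_1·a_4 = 5.1537; r_{24} = q_2·a_4 = -0.6893; r_{34} = q_3·a_4 = -0.9032.
u_4 = a_4 − 5.1537·q_1 + 0.6893·q_2 + 0.9032·q_3 = (1.4239, -1.4383, -2.0953, -0.0684, 1.6300).
‖u_4‖ = 3.3389, so q_4 = (0.4265, -0.4308, -0.6276, -0.0205, 0.4882).
Qᵀb = (0.4685, -4.6875, 3.2049, -2.9205).
Back-substitute: x_4 = -2.9205/3.3389 = -0.8747.
x_3 = (3.2049 + 0.9032·(-0.8747))/5.5206 = 0.4374.
x_2 = (-4.6875 + 3.0937·0.4374 + 0.6893·(-0.8747))/4.4228 = -0.8902.
x_1 = (0.4685 − 1.5617·(-0.8902) − 1.7179·0.4374 − 5.1537·(-0.8747))/6.4031 = 0.8770.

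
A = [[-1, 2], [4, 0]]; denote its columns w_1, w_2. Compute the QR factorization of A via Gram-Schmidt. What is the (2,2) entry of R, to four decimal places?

w_1 = (-1, 4); ‖w_1‖ = 4.1231, so e_1 = (-0.2425, 0.9701).
e_1·w_2 = (-0.2425)·2 + 0.9701·0 = -0.4851.
u_2 = w_2 + 0.4851·e_1 = (1.8824, 0.4706).
r_{22} = ‖u_2‖ = 1.9403.

r_{22} = 1.9403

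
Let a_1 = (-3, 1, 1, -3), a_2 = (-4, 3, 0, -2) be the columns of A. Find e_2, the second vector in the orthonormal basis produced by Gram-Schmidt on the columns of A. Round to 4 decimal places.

e_2 = (-0.3224, 0.7397, -0.3983, 0.4362)

a_1 = (-3, 1, 1, -3); ‖a_1‖ = 4.4721, so e_1 = (-0.6708, 0.2236, 0.2236, -0.6708).
e_1·a_2 = (-0.6708)·(-4) + 0.2236·3 + 0.2236·0 + (-0.6708)·(-2) = 4.6957.
u_2 = a_2 − 4.6957·e_1 = (-0.8500, 1.9500, -1.0500, 1.1500).
‖u_2‖ = 2.6363, so e_2 = (-0.3224, 0.7397, -0.3983, 0.4362).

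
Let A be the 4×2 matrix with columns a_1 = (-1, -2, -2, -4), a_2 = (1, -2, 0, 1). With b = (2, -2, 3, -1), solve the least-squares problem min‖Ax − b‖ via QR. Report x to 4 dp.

x = (0.0336, 0.8389)

a_1 = (-1, -2, -2, -4); ‖a_1‖ = 5.0000, so q_1 = (-0.2000, -0.4000, -0.4000, -0.8000).
q_1·a_2 = (-0.2000)·1 + (-0.4000)·(-2) + (-0.4000)·0 + (-0.8000)·1 = -0.2000.
u_2 = a_2 + 0.2000·q_1 = (0.9600, -2.0800, -0.0800, 0.8400).
‖u_2‖ = 2.4413, so q_2 = (0.3932, -0.8520, -0.0328, 0.3441).
Qᵀb = (0.0000, 2.0481).
Back-substitute: x_2 = 2.0481/2.4413 = 0.8389.
x_1 = (0.0000 + 0.2000·0.8389)/5.0000 = 0.0336.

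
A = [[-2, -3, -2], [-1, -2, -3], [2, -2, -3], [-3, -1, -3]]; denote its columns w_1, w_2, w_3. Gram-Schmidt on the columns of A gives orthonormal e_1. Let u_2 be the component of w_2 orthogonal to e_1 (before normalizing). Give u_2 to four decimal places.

w_1 = (-2, -1, 2, -3); ‖w_1‖ = 4.2426, so e_1 = (-0.4714, -0.2357, 0.4714, -0.7071).
e_1·w_2 = (-0.4714)·(-3) + (-0.2357)·(-2) + 0.4714·(-2) + (-0.7071)·(-1) = 1.6499.
u_2 = w_2 − 1.6499·e_1 = (-2.2222, -1.6111, -2.7778, 0.1667).

u_2 = (-2.2222, -1.6111, -2.7778, 0.1667)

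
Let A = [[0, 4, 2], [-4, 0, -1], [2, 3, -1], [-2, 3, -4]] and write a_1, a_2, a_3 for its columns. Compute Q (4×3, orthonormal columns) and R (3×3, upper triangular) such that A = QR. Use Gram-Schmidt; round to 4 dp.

Q = [[0.0000, 0.6860, 0.6974], [-0.8165, 0.0000, 0.1647], [0.4082, 0.5145, -0.3003], [-0.4082, 0.5145, -0.6296]], R = [[4.8990, 0.0000, 2.0412], [0.0000, 5.8310, -1.2005], [0.0000, 0.0000, 4.0487]]

a_1 = (0, -4, 2, -2); ‖a_1‖ = 4.8990, so e_1 = (0.0000, -0.8165, 0.4082, -0.4082).
e_1·a_2 = 0.0000·4 + (-0.8165)·0 + 0.4082·3 + (-0.4082)·3 = 0.0000.
u_2 = a_2 + 0.0000·e_1 = (4.0000, 0.0000, 3.0000, 3.0000).
‖u_2‖ = 5.8310, so e_2 = (0.6860, 0.0000, 0.5145, 0.5145).
e_1·a_3 = 0.0000·2 + (-0.8165)·(-1) + 0.4082·(-1) + (-0.4082)·(-4) = 2.0412; e_2·a_3 = 0.6860·2 + (0.0000)·(-1) + 0.5145·(-1) + 0.5145·(-4) = -1.2005.
u_3 = a_3 − 2.0412·e_1 + 1.2005·e_2 = (2.8235, 0.6667, -1.2157, -2.5490).
‖u_3‖ = 4.0487, so e_3 = (0.6974, 0.1647, -0.3003, -0.6296).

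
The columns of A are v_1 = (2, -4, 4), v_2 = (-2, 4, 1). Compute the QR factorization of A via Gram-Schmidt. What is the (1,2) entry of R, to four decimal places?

v_1 = (2, -4, 4); ‖v_1‖ = 6.0000, so q_1 = (0.3333, -0.6667, 0.6667).
r_{12} = q_1·v_2 = -2.6667.

r_{12} = -2.6667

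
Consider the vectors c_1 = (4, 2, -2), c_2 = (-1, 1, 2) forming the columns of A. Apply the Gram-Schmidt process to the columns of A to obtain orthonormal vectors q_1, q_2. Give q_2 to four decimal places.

q_1 = c_1/‖c_1‖ = (4, 2, -2)/4.8990 = (0.8165, 0.4082, -0.4082).
r_{12} = q_1·c_2 = -1.2247.
u_2 = c_2 + 1.2247·q_1 = (0.0000, 1.5000, 1.5000).
‖u_2‖ = 2.1213, so q_2 = (0.0000, 0.7071, 0.7071).

q_2 = (0.0000, 0.7071, 0.7071)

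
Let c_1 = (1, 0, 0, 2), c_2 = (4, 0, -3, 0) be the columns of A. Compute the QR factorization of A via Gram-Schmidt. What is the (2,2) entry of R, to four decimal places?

r_{22} = 4.6690

c_1 = (1, 0, 0, 2); ‖c_1‖ = 2.2361, so e_1 = (0.4472, 0.0000, 0.0000, 0.8944).
e_1·c_2 = 0.4472·4 + 0.0000·0 + 0.0000·(-3) + 0.8944·0 = 1.7889.
u_2 = c_2 − 1.7889·e_1 = (3.2000, 0.0000, -3.0000, -1.6000).
r_{22} = ‖u_2‖ = 4.6690.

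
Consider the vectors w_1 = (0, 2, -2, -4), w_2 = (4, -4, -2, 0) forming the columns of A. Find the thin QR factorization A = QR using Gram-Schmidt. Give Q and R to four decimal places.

Q = [[0.0000, 0.6729], [0.4082, -0.6168], [-0.4082, -0.3925], [-0.8165, -0.1122]], R = [[4.8990, -0.8165], [0.0000, 5.9442]]

w_1 = (0, 2, -2, -4); ‖w_1‖ = 4.8990, so e_1 = (0.0000, 0.4082, -0.4082, -0.8165).
e_1·w_2 = 0.0000·4 + 0.4082·(-4) + (-0.4082)·(-2) + (-0.8165)·0 = -0.8165.
u_2 = w_2 + 0.8165·e_1 = (4.0000, -3.6667, -2.3333, -0.6667).
‖u_2‖ = 5.9442, so e_2 = (0.6729, -0.6168, -0.3925, -0.1122).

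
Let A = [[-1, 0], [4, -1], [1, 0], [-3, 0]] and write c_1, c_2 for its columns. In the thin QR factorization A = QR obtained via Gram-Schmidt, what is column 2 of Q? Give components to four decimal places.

q_2 = (-0.2321, -0.6383, 0.2321, -0.6963)

q_1 = c_1/‖c_1‖ = (-1, 4, 1, -3)/5.1962 = (-0.1925, 0.7698, 0.1925, -0.5774).
r_{12} = q_1·c_2 = -0.7698.
u_2 = c_2 + 0.7698·q_1 = (-0.1481, -0.4074, 0.1481, -0.4444).
‖u_2‖ = 0.6383, so q_2 = (-0.2321, -0.6383, 0.2321, -0.6963).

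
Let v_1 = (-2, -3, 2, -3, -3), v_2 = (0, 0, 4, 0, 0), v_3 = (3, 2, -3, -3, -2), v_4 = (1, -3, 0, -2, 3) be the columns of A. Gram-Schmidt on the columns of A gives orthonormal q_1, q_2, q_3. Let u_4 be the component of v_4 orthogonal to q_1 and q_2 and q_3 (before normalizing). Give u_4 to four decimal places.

v_1 = (-2, -3, 2, -3, -3); ‖v_1‖ = 5.9161, so q_1 = (-0.3381, -0.5071, 0.3381, -0.5071, -0.5071).
q_1·v_2 = (-0.3381)·0 + (-0.5071)·0 + 0.3381·4 + (-0.5071)·0 + (-0.5071)·0 = 1.3522.
u_2 = v_2 − 1.3522·q_1 = (0.4571, 0.6857, 3.5429, 0.6857, 0.6857).
‖u_2‖ = 3.7645, so q_2 = (0.1214, 0.1822, 0.9411, 0.1822, 0.1822).
q_1·v_3 = (-0.3381)·3 + (-0.5071)·2 + 0.3381·(-3) + (-0.5071)·(-3) + (-0.5071)·(-2) = -0.5071; q_2·v_3 = 0.1214·3 + 0.1822·2 + 0.9411·(-3) + 0.1822·(-3) + 0.1822·(-2) = -3.0055.
u_3 = v_3 + 0.5071·q_1 + 3.0055·q_2 = (3.1935, 2.2903, 0.0000, -2.7097, -1.7097).
‖u_3‖ = 5.0705, so q_3 = (0.6298, 0.4517, 0.0000, -0.5344, -0.3372).
q_1·v_4 = (-0.3381)·1 + (-0.5071)·(-3) + 0.3381·0 + (-0.5071)·(-2) + (-0.5071)·3 = 0.6761; q_2·v_4 = 0.1214·1 + 0.1822·(-3) + 0.9411·0 + 0.1822·(-2) + 0.1822·3 = -0.2429; q_3·v_4 = 0.6298·1 + 0.4517·(-3) + 0.0000·0 + (-0.5344)·(-2) + (-0.3372)·3 = -0.6680.
u_4 = v_4 − 0.6761·q_1 + 0.2429·q_2 + 0.6680·q_3 = (1.6788, -2.3112, 0.0000, -1.9699, 3.1619).

u_4 = (1.6788, -2.3112, 0.0000, -1.9699, 3.1619)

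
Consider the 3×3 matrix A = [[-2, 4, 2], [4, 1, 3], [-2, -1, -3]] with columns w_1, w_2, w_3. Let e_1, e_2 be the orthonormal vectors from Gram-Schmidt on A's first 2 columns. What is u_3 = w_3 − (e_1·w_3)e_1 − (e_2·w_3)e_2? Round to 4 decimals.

u_3 = (-0.0935, -0.4673, -0.8411)

w_1 = (-2, 4, -2); ‖w_1‖ = 4.8990, so e_1 = (-0.4082, 0.8165, -0.4082).
e_1·w_2 = (-0.4082)·4 + 0.8165·1 + (-0.4082)·(-1) = -0.4082.
u_2 = w_2 + 0.4082·e_1 = (3.8333, 1.3333, -1.1667).
‖u_2‖ = 4.2230, so e_2 = (0.9077, 0.3157, -0.2763).
e_1·w_3 = (-0.4082)·2 + 0.8165·3 + (-0.4082)·(-3) = 2.8577; e_2·w_3 = 0.9077·2 + 0.3157·3 + (-0.2763)·(-3) = 3.5915.
u_3 = w_3 − 2.8577·e_1 − 3.5915·e_2 = (-0.0935, -0.4673, -0.8411).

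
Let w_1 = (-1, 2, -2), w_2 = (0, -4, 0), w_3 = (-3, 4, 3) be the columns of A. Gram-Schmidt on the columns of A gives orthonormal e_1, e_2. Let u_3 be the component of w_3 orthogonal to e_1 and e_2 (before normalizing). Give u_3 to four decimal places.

u_3 = (-3.6000, 0.0000, 1.8000)

e_1 = w_1/‖w_1‖ = (-1, 2, -2)/3.0000 = (-0.3333, 0.6667, -0.6667).
r_{12} = e_1·w_2 = -2.6667.
u_2 = w_2 + 2.6667·e_1 = (-0.8889, -2.2222, -1.7778).
‖u_2‖ = 2.9814, so e_2 = (-0.2981, -0.7454, -0.5963).
r_{13} = e_1·w_3 = 1.6667; r_{23} = e_2·w_3 = -3.8759.
u_3 = w_3 − 1.6667·e_1 + 3.8759·e_2 = (-3.6000, 0.0000, 1.8000).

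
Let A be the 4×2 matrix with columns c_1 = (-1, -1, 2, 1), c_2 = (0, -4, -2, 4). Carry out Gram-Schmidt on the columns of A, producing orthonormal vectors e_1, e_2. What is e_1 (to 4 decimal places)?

e_1 = (-0.3780, -0.3780, 0.7559, 0.3780)

e_1 = c_1/‖c_1‖ = (-1, -1, 2, 1)/2.6458 = (-0.3780, -0.3780, 0.7559, 0.3780).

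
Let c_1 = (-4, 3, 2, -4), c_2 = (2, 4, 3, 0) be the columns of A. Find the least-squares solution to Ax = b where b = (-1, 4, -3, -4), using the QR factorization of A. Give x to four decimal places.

x = (0.5842, -0.0290)

c_1 = (-4, 3, 2, -4); ‖c_1‖ = 6.7082, so e_1 = (-0.5963, 0.4472, 0.2981, -0.5963).
e_1·c_2 = (-0.5963)·2 + 0.4472·4 + 0.2981·3 + (-0.5963)·0 = 1.4907.
u_2 = c_2 − 1.4907·e_1 = (2.8889, 3.3333, 2.5556, 0.8889).
‖u_2‖ = 5.1747, so e_2 = (0.5583, 0.6442, 0.4939, 0.1718).
Qᵀb = (3.8759, -0.1503).
Back-substitute: x_2 = -0.1503/5.1747 = -0.0290.
x_1 = (3.8759 − 1.4907·(-0.0290))/6.7082 = 0.5842.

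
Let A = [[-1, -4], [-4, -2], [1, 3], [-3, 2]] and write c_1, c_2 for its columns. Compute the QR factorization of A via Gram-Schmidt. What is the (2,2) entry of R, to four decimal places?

r_{22} = 5.4772

c_1 = (-1, -4, 1, -3); ‖c_1‖ = 5.1962, so e_1 = (-0.1925, -0.7698, 0.1925, -0.5774).
e_1·c_2 = (-0.1925)·(-4) + (-0.7698)·(-2) + 0.1925·3 + (-0.5774)·2 = 1.7321.
u_2 = c_2 − 1.7321·e_1 = (-3.6667, -0.6667, 2.6667, 3.0000).
r_{22} = ‖u_2‖ = 5.4772.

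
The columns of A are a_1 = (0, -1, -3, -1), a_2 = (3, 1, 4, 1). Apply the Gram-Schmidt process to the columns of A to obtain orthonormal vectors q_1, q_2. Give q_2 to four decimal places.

a_1 = (0, -1, -3, -1); ‖a_1‖ = 3.3166, so q_1 = (0.0000, -0.3015, -0.9045, -0.3015).
q_1·a_2 = 0.0000·3 + (-0.3015)·1 + (-0.9045)·4 + (-0.3015)·1 = -4.2212.
u_2 = a_2 + 4.2212·q_1 = (3.0000, -0.2727, 0.1818, -0.2727).
‖u_2‖ = 3.0302, so q_2 = (0.9900, -0.0900, 0.0600, -0.0900).

q_2 = (0.9900, -0.0900, 0.0600, -0.0900)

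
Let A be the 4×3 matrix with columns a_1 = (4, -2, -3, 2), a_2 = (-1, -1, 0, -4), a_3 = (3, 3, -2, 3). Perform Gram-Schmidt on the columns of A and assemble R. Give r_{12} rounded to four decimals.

a_1 = (4, -2, -3, 2); ‖a_1‖ = 5.7446, so q_1 = (0.6963, -0.3482, -0.5222, 0.3482).
r_{12} = q_1·a_2 = -1.7408.

r_{12} = -1.7408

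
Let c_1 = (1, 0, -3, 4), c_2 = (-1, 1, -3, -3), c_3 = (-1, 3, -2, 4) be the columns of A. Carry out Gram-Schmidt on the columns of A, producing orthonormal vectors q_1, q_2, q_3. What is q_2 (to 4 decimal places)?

q_1 = c_1/‖c_1‖ = (1, 0, -3, 4)/5.0990 = (0.1961, 0.0000, -0.5883, 0.7845).
r_{12} = q_1·c_2 = -0.7845.
u_2 = c_2 + 0.7845·q_1 = (-0.8462, 1.0000, -3.4615, -2.3846).
‖u_2‖ = 4.4028, so q_2 = (-0.1922, 0.2271, -0.7862, -0.5416).

q_2 = (-0.1922, 0.2271, -0.7862, -0.5416)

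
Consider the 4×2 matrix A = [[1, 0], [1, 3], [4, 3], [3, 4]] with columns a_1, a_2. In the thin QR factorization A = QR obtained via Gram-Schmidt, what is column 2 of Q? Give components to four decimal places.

q_2 = (-0.3780, 0.7559, -0.3780, 0.3780)

q_1 = a_1/‖a_1‖ = (1, 1, 4, 3)/5.1962 = (0.1925, 0.1925, 0.7698, 0.5774).
r_{12} = q_1·a_2 = 5.1962.
u_2 = a_2 − 5.1962·q_1 = (-1.0000, 2.0000, -1.0000, 1.0000).
‖u_2‖ = 2.6458, so q_2 = (-0.3780, 0.7559, -0.3780, 0.3780).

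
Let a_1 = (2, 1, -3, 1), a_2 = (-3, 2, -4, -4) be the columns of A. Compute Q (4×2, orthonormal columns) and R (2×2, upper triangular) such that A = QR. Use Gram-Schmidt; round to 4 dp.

Q = [[0.5164, -0.5331], [0.2582, 0.2615], [-0.7746, -0.4828], [0.2582, -0.6437]], R = [[3.8730, 1.0328], [0.0000, 6.6282]]

a_1 = (2, 1, -3, 1); ‖a_1‖ = 3.8730, so q_1 = (0.5164, 0.2582, -0.7746, 0.2582).
q_1·a_2 = 0.5164·(-3) + 0.2582·2 + (-0.7746)·(-4) + 0.2582·(-4) = 1.0328.
u_2 = a_2 − 1.0328·q_1 = (-3.5333, 1.7333, -3.2000, -4.2667).
‖u_2‖ = 6.6282, so q_2 = (-0.5331, 0.2615, -0.4828, -0.6437).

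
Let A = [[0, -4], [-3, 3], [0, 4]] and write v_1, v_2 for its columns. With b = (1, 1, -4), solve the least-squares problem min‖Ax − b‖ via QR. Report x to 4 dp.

v_1 = (0, -3, 0); ‖v_1‖ = 3.0000, so e_1 = (0.0000, -1.0000, 0.0000).
e_1·v_2 = 0.0000·(-4) + (-1.0000)·3 + 0.0000·4 = -3.0000.
u_2 = v_2 + 3.0000·e_1 = (-4.0000, 0.0000, 4.0000).
‖u_2‖ = 5.6569, so e_2 = (-0.7071, 0.0000, 0.7071).
Qᵀb = (-1.0000, -3.5355).
Back-substitute: x_2 = -3.5355/5.6569 = -0.6250.
x_1 = (-1.0000 + 3.0000·(-0.6250))/3.0000 = -0.9583.

x = (-0.9583, -0.6250)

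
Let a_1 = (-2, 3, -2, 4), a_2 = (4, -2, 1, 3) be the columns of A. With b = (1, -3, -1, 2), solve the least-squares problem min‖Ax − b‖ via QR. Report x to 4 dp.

x = (0.0308, 0.5041)

a_1 = (-2, 3, -2, 4); ‖a_1‖ = 5.7446, so q_1 = (-0.3482, 0.5222, -0.3482, 0.6963).
q_1·a_2 = (-0.3482)·4 + 0.5222·(-2) + (-0.3482)·1 + 0.6963·3 = -0.6963.
u_2 = a_2 + 0.6963·q_1 = (3.7576, -1.6364, 0.7576, 3.4848).
‖u_2‖ = 5.4328, so q_2 = (0.6916, -0.3012, 0.1394, 0.6414).
Qᵀb = (-0.1741, 2.7387).
Back-substitute: x_2 = 2.7387/5.4328 = 0.5041.
x_1 = (-0.1741 + 0.6963·0.5041)/5.7446 = 0.0308.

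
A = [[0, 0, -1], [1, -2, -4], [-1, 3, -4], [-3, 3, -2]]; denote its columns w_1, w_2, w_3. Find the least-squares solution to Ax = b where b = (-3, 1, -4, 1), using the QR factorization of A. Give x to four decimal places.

w_1 = (0, 1, -1, -3); ‖w_1‖ = 3.3166, so q_1 = (0.0000, 0.3015, -0.3015, -0.9045).
q_1·w_2 = 0.0000·0 + 0.3015·(-2) + (-0.3015)·3 + (-0.9045)·3 = -4.2212.
u_2 = w_2 + 4.2212·q_1 = (0.0000, -0.7273, 1.7273, -0.8182).
‖u_2‖ = 2.0449, so q_2 = (0.0000, -0.3556, 0.8447, -0.4001).
q_1·w_3 = 0.0000·(-1) + 0.3015·(-4) + (-0.3015)·(-4) + (-0.9045)·(-2) = 1.8091; q_2·w_3 = 0.0000·(-1) + (-0.3556)·(-4) + 0.8447·(-4) + (-0.4001)·(-2) = -1.1558.
u_3 = w_3 − 1.8091·q_1 + 1.1558·q_2 = (-1.0000, -4.9565, -2.4783, -0.8261).
‖u_3‖ = 5.6913, so q_3 = (-0.1757, -0.8709, -0.4354, -0.1451).
Qᵀb = (0.6030, -4.1344, 1.2529).
Back-substitute: x_3 = 1.2529/5.6913 = 0.2201.
x_2 = (-4.1344 + 1.1558·0.2201)/2.0449 = -1.8973.
x_1 = (0.6030 + 4.2212·(-1.8973) − 1.8091·0.2201)/3.3166 = -2.3530.

x = (-2.3530, -1.8973, 0.2201)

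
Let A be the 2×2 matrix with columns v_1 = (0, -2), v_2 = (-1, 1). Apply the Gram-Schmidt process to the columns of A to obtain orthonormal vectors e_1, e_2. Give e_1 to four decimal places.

e_1 = (0.0000, -1.0000)

e_1 = v_1/‖v_1‖ = (0, -2)/2.0000 = (0.0000, -1.0000).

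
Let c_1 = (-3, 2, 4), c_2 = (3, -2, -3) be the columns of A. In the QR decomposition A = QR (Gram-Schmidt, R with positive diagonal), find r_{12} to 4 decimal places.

r_{12} = -4.6424

c_1 = (-3, 2, 4); ‖c_1‖ = 5.3852, so e_1 = (-0.5571, 0.3714, 0.7428).
r_{12} = e_1·c_2 = -4.6424.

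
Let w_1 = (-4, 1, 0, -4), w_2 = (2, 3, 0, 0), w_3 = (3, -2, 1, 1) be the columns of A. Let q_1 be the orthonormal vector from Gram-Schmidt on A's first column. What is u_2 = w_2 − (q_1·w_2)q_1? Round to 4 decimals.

q_1 = w_1/‖w_1‖ = (-4, 1, 0, -4)/5.7446 = (-0.6963, 0.1741, 0.0000, -0.6963).
r_{12} = q_1·w_2 = -0.8704.
u_2 = w_2 + 0.8704·q_1 = (1.3939, 3.1515, 0.0000, -0.6061).

u_2 = (1.3939, 3.1515, 0.0000, -0.6061)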